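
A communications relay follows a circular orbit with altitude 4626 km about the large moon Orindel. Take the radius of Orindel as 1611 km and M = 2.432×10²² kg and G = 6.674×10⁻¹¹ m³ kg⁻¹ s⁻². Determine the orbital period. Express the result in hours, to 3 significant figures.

T ≈ 21.3 hours

μ = GM = 6.674×10⁻¹¹ × 2.432×10²² = 1.623×10¹² m³/s².
r = 1611 + 4626 = 6237.0 km = 6.2370×10⁶ m.
Kepler's third law: T = 2π√(r³/μ) = 2π√((6.237×10⁶)³ / 1.623×10¹²).
r³/μ = 1.495×10⁸ s², so T = 2π × 1.223×10⁴ = 7.682×10⁴ s.
Converting: 7.682×10⁴ s ÷ 3600 = 21.34 hours.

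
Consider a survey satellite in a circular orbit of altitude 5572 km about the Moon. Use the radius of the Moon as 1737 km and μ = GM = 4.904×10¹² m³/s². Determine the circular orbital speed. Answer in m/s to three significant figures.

r = 1737 + 5572 = 7309.0 km = 7.3090×10⁶ m.
For a circular orbit v = √(μ/r) = √(4.904×10¹² / 7.309×10⁶) = √(6.710×10⁵) = 819.1 m/s.

v ≈ 819 m/s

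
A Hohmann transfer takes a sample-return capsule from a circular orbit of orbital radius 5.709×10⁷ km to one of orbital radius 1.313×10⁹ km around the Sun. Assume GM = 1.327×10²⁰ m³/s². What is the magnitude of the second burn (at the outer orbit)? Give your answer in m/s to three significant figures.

r₁ = 5.709×10⁷ km = 5.709×10¹⁰ m.
r₂ = 1.313×10⁹ km = 1.313×10¹² m.
Transfer ellipse a_t = (r₁ + r₂)/2 = 6.850×10¹¹ m.
At r₁: circular v_c1 = √(μ/r₁) = 48210 m/s; transfer-perihelion v_p = √[μ(2/r₁ − 1/a_t)] = 66750 m/s.
At r₂: circular v_c2 = √(μ/r₂) = 10050 m/s; transfer-aphelion v_a = √[μ(2/r₂ − 1/a_t)] = 2902 m/s.
Δv₂ = v_c2 − v_a = 7151 m/s.

Δv ≈ 7150 m/s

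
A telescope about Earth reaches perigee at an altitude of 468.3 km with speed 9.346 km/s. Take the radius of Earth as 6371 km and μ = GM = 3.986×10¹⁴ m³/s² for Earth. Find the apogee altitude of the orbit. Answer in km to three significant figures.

apogee altitude ≈ 14100 km

r_p = 6371 + 468.3 = 6839.3 km = 6.839×10⁶ m.
Specific energy ε = v²/2 − μ/r = -1.461×10⁷ J/kg, so a = −μ/(2ε) = 1.364×10⁷ m.
The apsides satisfy r_p + r_a = 2a, so the apogee radius is 2a − r_p = 2.045×10⁷ m = 20449 km.
Apogee altitude = 20449 − 6371 = 14078 km.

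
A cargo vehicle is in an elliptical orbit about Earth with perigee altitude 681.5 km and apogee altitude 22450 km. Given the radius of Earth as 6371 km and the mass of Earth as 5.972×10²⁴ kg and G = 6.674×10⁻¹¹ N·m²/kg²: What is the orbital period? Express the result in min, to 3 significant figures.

μ = GM = 6.674×10⁻¹¹ × 5.972×10²⁴ = 3.986×10¹⁴ m³/s².
r_p = 6371 + 681.5 = 7052.5 km = 7.0525×10⁶ m.
r_a = 6371 + 22450 = 28821 km = 2.8821×10⁷ m.
Semi-major axis a = (r_p + r_a)/2 = (7052.5 + 28821)/2 = 17937 km = 1.794×10⁷ m.
By Kepler's third law T = 2π√(a³/μ) = 2π × 3.805×10³ = 2.391×10⁴ s.
= 398.5 min.

T ≈ 398 min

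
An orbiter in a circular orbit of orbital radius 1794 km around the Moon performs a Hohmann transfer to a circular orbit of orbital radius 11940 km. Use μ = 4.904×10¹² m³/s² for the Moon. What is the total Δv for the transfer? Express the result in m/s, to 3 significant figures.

r₁ = 1794 km = 1.794×10⁶ m.
r₂ = 11940 km = 1.194×10⁷ m.
Transfer ellipse a_t = (r₁ + r₂)/2 = 6.867×10⁶ m.
At r₁: circular v_c1 = √(μ/r₁) = 1653 m/s; transfer-perilune v_p = √[μ(2/r₁ − 1/a_t)] = 2180 m/s.
Δv₁ = v_p − v_c1 = 526.8 m/s.
At r₂: circular v_c2 = √(μ/r₂) = 640.9 m/s; transfer-apolune v_a = √[μ(2/r₂ − 1/a_t)] = 327.6 m/s.
Δv₂ = v_c2 − v_a = 313.3 m/s.
Total Δv = Δv₁ + Δv₂ = 840.1 m/s.

Δv_total ≈ 840 m/s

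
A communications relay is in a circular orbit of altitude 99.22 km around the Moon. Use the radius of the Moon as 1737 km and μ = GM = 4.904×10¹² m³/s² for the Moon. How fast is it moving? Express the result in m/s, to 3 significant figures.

r = 1737 + 99.22 = 1836.2 km = 1.8362×10⁶ m.
For a circular orbit v = √(μ/r) = √(4.904×10¹² / 1.836×10⁶) = √(2.671×10⁶) = 1634 m/s.

v ≈ 1630 m/s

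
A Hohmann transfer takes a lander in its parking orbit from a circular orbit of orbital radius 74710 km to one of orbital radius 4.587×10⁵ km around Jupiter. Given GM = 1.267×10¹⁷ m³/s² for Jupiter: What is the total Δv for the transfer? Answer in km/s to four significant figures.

Δv_total ≈ 20.65 km/s

r₁ = 74710 km = 7.471×10⁷ m.
r₂ = 4.587×10⁵ km = 4.587×10⁸ m.
Transfer ellipse a_t = (r₁ + r₂)/2 = 2.667×10⁸ m.
At r₁: circular v_c1 = √(μ/r₁) = 41180 m/s; transfer-perijove v_p = √[μ(2/r₁ − 1/a_t)] = 54010 m/s.
Δv₁ = v_p − v_c1 = 12830 m/s.
At r₂: circular v_c2 = √(μ/r₂) = 16620 m/s; transfer-apojove v_a = √[μ(2/r₂ − 1/a_t)] = 8796 m/s.
Δv₂ = v_c2 − v_a = 7823 m/s.
Total Δv = Δv₁ + Δv₂ = 20650 m/s = 20.65 km/s.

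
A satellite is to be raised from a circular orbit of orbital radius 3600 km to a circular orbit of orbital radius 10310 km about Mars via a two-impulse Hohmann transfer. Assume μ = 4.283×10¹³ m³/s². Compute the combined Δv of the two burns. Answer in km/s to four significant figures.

Δv_total ≈ 1.322 km/s

r₁ = 3600 km = 3.600×10⁶ m.
r₂ = 10310 km = 1.031×10⁷ m.
Transfer ellipse a_t = (r₁ + r₂)/2 = 6.955×10⁶ m.
At r₁: circular v_c1 = √(μ/r₁) = 3449 m/s; transfer-periapsis v_p = √[μ(2/r₁ − 1/a_t)] = 4200 m/s.
Δv₁ = v_p − v_c1 = 750.3 m/s.
At r₂: circular v_c2 = √(μ/r₂) = 2038 m/s; transfer-apoapsis v_a = √[μ(2/r₂ − 1/a_t)] = 1466 m/s.
Δv₂ = v_c2 − v_a = 571.8 m/s.
Total Δv = Δv₁ + Δv₂ = 1322 m/s = 1.322 km/s.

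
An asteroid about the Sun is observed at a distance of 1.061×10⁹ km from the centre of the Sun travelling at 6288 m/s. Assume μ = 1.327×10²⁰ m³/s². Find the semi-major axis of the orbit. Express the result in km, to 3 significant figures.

a ≈ 6.30×10⁸ km

r = 1.061×10¹² m.
Vis-viva rearranged: 1/a = 2/r − v²/μ = 1.885×10⁻¹² − 2.980×10⁻¹³ = 1.587×10⁻¹² m⁻¹.
a = 6.301×10¹¹ m = 6.3010×10⁸ km.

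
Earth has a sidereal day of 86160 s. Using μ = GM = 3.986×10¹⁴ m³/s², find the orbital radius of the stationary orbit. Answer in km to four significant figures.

A synchronous orbit has period T, so by Kepler's third law a = (μT²/4π²)^(1/3).
μT²/4π² = 3.986×10¹⁴ × (8.616×10⁴)² / 39.48 = 7.495×10²² m³.
a = 4.216×10⁷ m = 42163 km.

r_sync ≈ 42160 km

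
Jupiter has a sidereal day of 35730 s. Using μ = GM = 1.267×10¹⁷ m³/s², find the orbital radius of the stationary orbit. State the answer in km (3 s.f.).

A synchronous orbit has period T, so by Kepler's third law a = (μT²/4π²)^(1/3).
μT²/4π² = 1.267×10¹⁷ × (3.573×10⁴)² / 39.48 = 4.097×10²⁴ m³.
a = 1.600×10⁸ m = 1.6002×10⁵ km.

r_sync ≈ 1.60×10⁵ km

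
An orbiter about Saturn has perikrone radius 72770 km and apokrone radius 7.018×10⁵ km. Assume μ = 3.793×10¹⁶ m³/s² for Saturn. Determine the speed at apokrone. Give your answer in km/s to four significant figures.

v ≈ 3.187 km/s

Semi-major axis a = (r_p + r_a)/2 = 3.8728×10⁵ km = 3.873×10⁸ m.
Vis-viva: v² = μ(2/r − 1/a) = 3.793×10¹⁶ × (2.850×10⁻⁹ − 2.582×10⁻⁹) = 1.016×10⁷ m²/s².
v = 3187 m/s = 3.187 km/s.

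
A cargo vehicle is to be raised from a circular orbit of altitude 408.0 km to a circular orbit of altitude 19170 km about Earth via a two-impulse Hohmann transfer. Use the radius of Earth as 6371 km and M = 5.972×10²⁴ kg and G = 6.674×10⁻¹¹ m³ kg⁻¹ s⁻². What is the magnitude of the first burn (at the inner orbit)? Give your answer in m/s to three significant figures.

Δv ≈ 1970 m/s

μ = GM = 6.674×10⁻¹¹ × 5.972×10²⁴ = 3.986×10¹⁴ m³/s².
r₁ = 6371 + 408.0 = 6779.0 km = 6.7790×10⁶ m.
r₂ = 6371 + 19170 = 25541 km = 2.5541×10⁷ m.
Transfer ellipse a_t = (r₁ + r₂)/2 = 1.616×10⁷ m.
At r₁: circular v_c1 = √(μ/r₁) = 7668 m/s; transfer-perigee v_p = √[μ(2/r₁ − 1/a_t)] = 9640 m/s.
Δv₁ = v_p − v_c1 = 1972 m/s.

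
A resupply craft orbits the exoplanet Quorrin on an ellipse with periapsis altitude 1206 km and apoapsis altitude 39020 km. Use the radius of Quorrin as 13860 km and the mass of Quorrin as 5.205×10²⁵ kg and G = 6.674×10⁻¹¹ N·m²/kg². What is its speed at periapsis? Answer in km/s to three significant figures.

v ≈ 18.9 km/s

μ = GM = 6.674×10⁻¹¹ × 5.205×10²⁵ = 3.474×10¹⁵ m³/s².
r_p = 13860 + 1206 = 15066 km = 1.5066×10⁷ m.
r_a = 13860 + 39020 = 52880 km = 5.2880×10⁷ m.
Semi-major axis a = (r_p + r_a)/2 = 33973 km = 3.397×10⁷ m.
Vis-viva: v² = μ(2/r − 1/a) = 3.474×10¹⁵ × (1.327×10⁻⁷ − 2.944×10⁻⁸) = 3.589×10⁸ m²/s².
v = 18940 m/s = 18.94 km/s.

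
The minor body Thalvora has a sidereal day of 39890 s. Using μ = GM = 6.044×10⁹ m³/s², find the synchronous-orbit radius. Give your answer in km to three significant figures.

A synchronous orbit has period T, so by Kepler's third law a = (μT²/4π²)^(1/3).
μT²/4π² = 6.044×10⁹ × (3.989×10⁴)² / 39.48 = 2.436×10¹⁷ m³.
a = 6.245×10⁵ m = 624.55 km.

r_sync ≈ 625 km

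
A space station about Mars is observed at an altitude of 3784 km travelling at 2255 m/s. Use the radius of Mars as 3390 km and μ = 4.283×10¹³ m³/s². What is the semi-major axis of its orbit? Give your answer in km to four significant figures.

a ≈ 6248 km

r = 3390 + 3784 = 7174.0 km = 7.174×10⁶ m.
Vis-viva rearranged: 1/a = 2/r − v²/μ = 2.788×10⁻⁷ − 1.187×10⁻⁷ = 1.601×10⁻⁷ m⁻¹.
a = 6.248×10⁶ m = 6247.7 km.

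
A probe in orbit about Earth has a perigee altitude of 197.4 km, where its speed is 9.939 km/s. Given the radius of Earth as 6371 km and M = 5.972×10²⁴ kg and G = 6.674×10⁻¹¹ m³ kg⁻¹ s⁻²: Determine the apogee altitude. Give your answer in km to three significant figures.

apogee altitude ≈ 22400 km

μ = GM = 6.674×10⁻¹¹ × 5.972×10²⁴ = 3.986×10¹⁴ m³/s².
r_p = 6371 + 197.4 = 6568.4 km = 6.568×10⁶ m.
Specific energy ε = v²/2 − μ/r = -1.129×10⁷ J/kg, so a = −μ/(2ε) = 1.765×10⁷ m.
The apsides satisfy r_p + r_a = 2a, so the apogee radius is 2a − r_p = 2.874×10⁷ m = 28740 km.
Apogee altitude = 28740 − 6371 = 22369 km.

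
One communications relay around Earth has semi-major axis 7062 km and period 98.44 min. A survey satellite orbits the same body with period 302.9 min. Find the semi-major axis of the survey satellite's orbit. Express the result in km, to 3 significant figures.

Kepler's third law: a³ ∝ T², so a₂ = a₁ (T₂/T₁)^(2/3).
T₂/T₁ = 3.077, (T₂/T₁)^(2/3) = 2.116.
a₂ = 7062 × 2.116 = 14940 km.

a₂ ≈ 14900 km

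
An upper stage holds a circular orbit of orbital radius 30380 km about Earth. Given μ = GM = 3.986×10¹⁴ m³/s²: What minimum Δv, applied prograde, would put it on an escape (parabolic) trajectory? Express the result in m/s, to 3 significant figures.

r = 30380 km = 3.038×10⁷ m.
Circular speed v_c = √(μ/r) = 3622 m/s.
Escape speed v_esc = √(2μ/r) = √2 × v_c = 5123 m/s.
Δv = v_esc − v_c = 1500 m/s.

Δv ≈ 1500 m/s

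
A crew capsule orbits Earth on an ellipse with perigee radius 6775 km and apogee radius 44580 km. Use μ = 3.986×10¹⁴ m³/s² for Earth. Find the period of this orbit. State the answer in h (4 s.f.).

T ≈ 11.37 h

Semi-major axis a = (r_p + r_a)/2 = (6775.0 + 44580)/2 = 25678 km = 2.568×10⁷ m.
By Kepler's third law T = 2π√(a³/μ) = 2π × 6.517×10³ = 4.095×10⁴ s.
= 11.37 h.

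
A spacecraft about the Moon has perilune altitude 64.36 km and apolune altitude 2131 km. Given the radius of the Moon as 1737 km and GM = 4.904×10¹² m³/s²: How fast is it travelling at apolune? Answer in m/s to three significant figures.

v ≈ 898 m/s

r_p = 1737 + 64.36 = 1801.4 km = 1.8014×10⁶ m.
r_a = 1737 + 2131 = 3868.0 km = 3.8680×10⁶ m.
Semi-major axis a = (r_p + r_a)/2 = 2834.7 km = 2.835×10⁶ m.
Vis-viva: v² = μ(2/r − 1/a) = 4.904×10¹² × (5.171×10⁻⁷ − 3.528×10⁻⁷) = 8.057×10⁵ m²/s².
v = 897.6 m/s.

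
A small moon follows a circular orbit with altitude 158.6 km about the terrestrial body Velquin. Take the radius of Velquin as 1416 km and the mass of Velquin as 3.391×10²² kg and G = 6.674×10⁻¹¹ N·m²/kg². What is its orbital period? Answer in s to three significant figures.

μ = GM = 6.674×10⁻¹¹ × 3.391×10²² = 2.263×10¹² m³/s².
r = 1416 + 158.6 = 1574.6 km = 1.5746×10⁶ m.
Kepler's third law: T = 2π√(r³/μ) = 2π√((1.575×10⁶)³ / 2.263×10¹²).
r³/μ = 1.725×10⁶ s², so T = 2π × 1.313×10³ = 8.252×10³ s.

T ≈ 8250 s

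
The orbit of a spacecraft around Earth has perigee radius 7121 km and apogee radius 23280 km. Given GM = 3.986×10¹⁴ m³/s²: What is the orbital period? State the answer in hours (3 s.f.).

Semi-major axis a = (r_p + r_a)/2 = (7121.0 + 23280)/2 = 15200 km = 1.520×10⁷ m.
By Kepler's third law T = 2π√(a³/μ) = 2π × 2.968×10³ = 1.865×10⁴ s.
= 5.181 hours.

T ≈ 5.18 hours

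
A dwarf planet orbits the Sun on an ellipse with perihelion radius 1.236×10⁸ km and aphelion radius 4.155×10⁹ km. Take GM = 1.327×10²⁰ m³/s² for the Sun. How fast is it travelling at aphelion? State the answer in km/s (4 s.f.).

v ≈ 1.358 km/s

Semi-major axis a = (r_p + r_a)/2 = 2.1393×10⁹ km = 2.139×10¹² m.
Vis-viva: v² = μ(2/r − 1/a) = 1.327×10²⁰ × (4.813×10⁻¹³ − 4.674×10⁻¹³) = 1.845×10⁶ m²/s².
v = 1358 m/s = 1.358 km/s.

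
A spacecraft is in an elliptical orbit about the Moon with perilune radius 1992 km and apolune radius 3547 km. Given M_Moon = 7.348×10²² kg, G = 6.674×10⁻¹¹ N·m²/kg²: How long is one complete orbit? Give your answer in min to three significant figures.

T ≈ 218 min

μ = GM = 6.674×10⁻¹¹ × 7.348×10²² = 4.904×10¹² m³/s².
Semi-major axis a = (r_p + r_a)/2 = (1992.0 + 3547.0)/2 = 2769.5 km = 2.770×10⁶ m.
By Kepler's third law T = 2π√(a³/μ) = 2π × 2.081×10³ = 1.308×10⁴ s.
= 217.9 min.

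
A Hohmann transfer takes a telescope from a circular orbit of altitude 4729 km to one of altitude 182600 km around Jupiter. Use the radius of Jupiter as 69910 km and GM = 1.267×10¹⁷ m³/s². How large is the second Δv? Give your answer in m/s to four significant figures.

Δv ≈ 7269 m/s

r₁ = 69910 + 4729 = 74639 km = 7.4639×10⁷ m.
r₂ = 69910 + 182600 = 252510 km = 2.5251×10⁸ m.
Transfer ellipse a_t = (r₁ + r₂)/2 = 1.636×10⁸ m.
At r₁: circular v_c1 = √(μ/r₁) = 41200 m/s; transfer-perijove v_p = √[μ(2/r₁ − 1/a_t)] = 51190 m/s.
At r₂: circular v_c2 = √(μ/r₂) = 22400 m/s; transfer-apojove v_a = √[μ(2/r₂ − 1/a_t)] = 15130 m/s.
Δv₂ = v_c2 − v_a = 7269 m/s.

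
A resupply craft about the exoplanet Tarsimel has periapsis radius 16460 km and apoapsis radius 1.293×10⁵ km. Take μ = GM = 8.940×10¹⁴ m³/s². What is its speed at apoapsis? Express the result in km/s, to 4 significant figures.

Semi-major axis a = (r_p + r_a)/2 = 72880 km = 7.288×10⁷ m.
Vis-viva: v² = μ(2/r − 1/a) = 8.940×10¹⁴ × (1.547×10⁻⁸ − 1.372×10⁻⁸) = 1.562×10⁶ m²/s².
v = 1250 m/s = 1.250 km/s.

v ≈ 1.250 km/s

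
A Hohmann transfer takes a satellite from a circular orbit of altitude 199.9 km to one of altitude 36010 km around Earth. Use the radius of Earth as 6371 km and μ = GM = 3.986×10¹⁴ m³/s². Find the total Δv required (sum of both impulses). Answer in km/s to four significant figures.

Δv_total ≈ 3.938 km/s

r₁ = 6371 + 199.9 = 6570.9 km = 6.5709×10⁶ m.
r₂ = 6371 + 36010 = 42381 km = 4.2381×10⁷ m.
Transfer ellipse a_t = (r₁ + r₂)/2 = 2.448×10⁷ m.
At r₁: circular v_c1 = √(μ/r₁) = 7789 m/s; transfer-perigee v_p = √[μ(2/r₁ − 1/a_t)] = 10250 m/s.
Δv₁ = v_p − v_c1 = 2460 m/s.
At r₂: circular v_c2 = √(μ/r₂) = 3067 m/s; transfer-apogee v_a = √[μ(2/r₂ − 1/a_t)] = 1589 m/s.
Δv₂ = v_c2 − v_a = 1478 m/s.
Total Δv = Δv₁ + Δv₂ = 3938 m/s = 3.938 km/s.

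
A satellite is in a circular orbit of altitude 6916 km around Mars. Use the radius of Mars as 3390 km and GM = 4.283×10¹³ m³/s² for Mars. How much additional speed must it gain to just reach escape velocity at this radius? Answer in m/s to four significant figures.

r = 3390 + 6916 = 10306 km = 1.0306×10⁷ m.
Circular speed v_c = √(μ/r) = 2039 m/s.
Escape speed v_esc = √(2μ/r) = √2 × v_c = 2883 m/s.
Δv = v_esc − v_c = 844.4 m/s.

Δv ≈ 844.4 m/s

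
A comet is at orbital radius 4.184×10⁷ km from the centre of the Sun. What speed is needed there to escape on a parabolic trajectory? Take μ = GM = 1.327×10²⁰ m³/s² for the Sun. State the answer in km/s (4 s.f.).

r = 4.184×10⁷ km = 4.184×10¹⁰ m.
Escape speed v_esc = √(2μ/r) = √(2 × 1.327×10²⁰ / 4.184×10¹⁰) = √(6.343×10⁹) = 79640 m/s.
= 79.64 km/s.

v_esc ≈ 79.64 km/s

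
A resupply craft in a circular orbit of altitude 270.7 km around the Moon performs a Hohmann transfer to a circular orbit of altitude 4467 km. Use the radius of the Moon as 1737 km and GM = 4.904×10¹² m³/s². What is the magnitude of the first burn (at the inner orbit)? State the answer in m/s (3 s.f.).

r₁ = 1737 + 270.7 = 2007.7 km = 2.0077×10⁶ m.
r₂ = 1737 + 4467 = 6204.0 km = 6.2040×10⁶ m.
Transfer ellipse a_t = (r₁ + r₂)/2 = 4.106×10⁶ m.
At r₁: circular v_c1 = √(μ/r₁) = 1563 m/s; transfer-perilune v_p = √[μ(2/r₁ − 1/a_t)] = 1921 m/s.
Δv₁ = v_p − v_c1 = 358.3 m/s.

Δv ≈ 358 m/s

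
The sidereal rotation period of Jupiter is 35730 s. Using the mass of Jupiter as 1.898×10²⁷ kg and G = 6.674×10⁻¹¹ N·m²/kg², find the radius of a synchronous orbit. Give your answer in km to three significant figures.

r_sync ≈ 1.60×10⁵ km

μ = GM = 6.674×10⁻¹¹ × 1.898×10²⁷ = 1.267×10¹⁷ m³/s².
A synchronous orbit has period T, so by Kepler's third law a = (μT²/4π²)^(1/3).
μT²/4π² = 1.267×10¹⁷ × (3.573×10⁴)² / 39.48 = 4.096×10²⁴ m³.
a = 1.600×10⁸ m = 1.6000×10⁵ km.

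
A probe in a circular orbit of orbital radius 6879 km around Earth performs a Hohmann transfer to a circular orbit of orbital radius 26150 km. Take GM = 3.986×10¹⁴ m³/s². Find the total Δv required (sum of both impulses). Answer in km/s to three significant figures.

r₁ = 6879 km = 6.879×10⁶ m.
r₂ = 26150 km = 2.615×10⁷ m.
Transfer ellipse a_t = (r₁ + r₂)/2 = 1.651×10⁷ m.
At r₁: circular v_c1 = √(μ/r₁) = 7612 m/s; transfer-perigee v_p = √[μ(2/r₁ − 1/a_t)] = 9579 m/s.
Δv₁ = v_p − v_c1 = 1967 m/s.
At r₂: circular v_c2 = √(μ/r₂) = 3904 m/s; transfer-apogee v_a = √[μ(2/r₂ − 1/a_t)] = 2520 m/s.
Δv₂ = v_c2 − v_a = 1384 m/s.
Total Δv = Δv₁ + Δv₂ = 3351 m/s = 3.351 km/s.

Δv_total ≈ 3.35 km/s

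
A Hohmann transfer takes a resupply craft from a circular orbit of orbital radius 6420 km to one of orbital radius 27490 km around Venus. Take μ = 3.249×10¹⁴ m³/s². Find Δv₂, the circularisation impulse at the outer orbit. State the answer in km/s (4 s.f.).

Δv ≈ 1.322 km/s

r₁ = 6420 km = 6.420×10⁶ m.
r₂ = 27490 km = 2.749×10⁷ m.
Transfer ellipse a_t = (r₁ + r₂)/2 = 1.696×10⁷ m.
At r₁: circular v_c1 = √(μ/r₁) = 7114 m/s; transfer-periapsis v_p = √[μ(2/r₁ − 1/a_t)] = 9058 m/s.
At r₂: circular v_c2 = √(μ/r₂) = 3438 m/s; transfer-apoapsis v_a = √[μ(2/r₂ − 1/a_t)] = 2115 m/s.
Δv₂ = v_c2 − v_a = 1322 m/s.
= 1.322 km/s.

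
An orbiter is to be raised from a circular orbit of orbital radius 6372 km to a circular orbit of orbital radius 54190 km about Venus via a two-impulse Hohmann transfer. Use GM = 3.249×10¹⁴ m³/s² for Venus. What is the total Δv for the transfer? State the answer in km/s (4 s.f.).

Δv_total ≈ 3.737 km/s

r₁ = 6372 km = 6.372×10⁶ m.
r₂ = 54190 km = 5.419×10⁷ m.
Transfer ellipse a_t = (r₁ + r₂)/2 = 3.028×10⁷ m.
At r₁: circular v_c1 = √(μ/r₁) = 7141 m/s; transfer-periapsis v_p = √[μ(2/r₁ − 1/a_t)] = 9552 m/s.
Δv₁ = v_p − v_c1 = 2412 m/s.
At r₂: circular v_c2 = √(μ/r₂) = 2449 m/s; transfer-apoapsis v_a = √[μ(2/r₂ − 1/a_t)] = 1123 m/s.
Δv₂ = v_c2 − v_a = 1325 m/s.
Total Δv = Δv₁ + Δv₂ = 3737 m/s = 3.737 km/s.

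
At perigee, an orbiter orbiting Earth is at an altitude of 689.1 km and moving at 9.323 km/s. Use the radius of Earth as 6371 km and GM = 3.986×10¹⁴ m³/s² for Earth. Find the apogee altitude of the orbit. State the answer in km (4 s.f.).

r_p = 6371 + 689.1 = 7060.1 km = 7.060×10⁶ m.
Specific energy ε = v²/2 − μ/r = -1.300×10⁷ J/kg, so a = −μ/(2ε) = 1.533×10⁷ m.
The apsides satisfy r_p + r_a = 2a, so the apogee radius is 2a − r_p = 2.360×10⁷ m = 23604 km.
Apogee altitude = 23604 − 6371 = 17233 km.

apogee altitude ≈ 17230 km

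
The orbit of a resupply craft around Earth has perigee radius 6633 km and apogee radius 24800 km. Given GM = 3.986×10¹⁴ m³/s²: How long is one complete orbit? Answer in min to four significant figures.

T ≈ 326.8 min

Semi-major axis a = (r_p + r_a)/2 = (6633.0 + 24800)/2 = 15716 km = 1.572×10⁷ m.
By Kepler's third law T = 2π√(a³/μ) = 2π × 3.121×10³ = 1.961×10⁴ s.
= 326.8 min.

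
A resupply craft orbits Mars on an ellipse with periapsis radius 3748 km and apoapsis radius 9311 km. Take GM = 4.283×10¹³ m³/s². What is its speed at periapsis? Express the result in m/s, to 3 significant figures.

v ≈ 4040 m/s

Semi-major axis a = (r_p + r_a)/2 = 6529.5 km = 6.530×10⁶ m.
Vis-viva: v² = μ(2/r − 1/a) = 4.283×10¹³ × (5.336×10⁻⁷ − 1.532×10⁻⁷) = 1.630×10⁷ m²/s².
v = 4037 m/s.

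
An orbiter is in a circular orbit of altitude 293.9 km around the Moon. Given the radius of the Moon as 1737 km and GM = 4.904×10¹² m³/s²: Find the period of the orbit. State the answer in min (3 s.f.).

r = 1737 + 293.9 = 2030.9 km = 2.0309×10⁶ m.
Kepler's third law: T = 2π√(r³/μ) = 2π√((2.031×10⁶)³ / 4.904×10¹²).
r³/μ = 1.708×10⁶ s², so T = 2π × 1.307×10³ = 8.212×10³ s.
Converting: 8.212×10³ s ÷ 60.00 = 136.9 min.

T ≈ 137 min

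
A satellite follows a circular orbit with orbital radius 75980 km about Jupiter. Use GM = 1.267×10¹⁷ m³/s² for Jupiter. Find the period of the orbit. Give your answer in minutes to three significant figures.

r = 75980 km = 7.598×10⁷ m.
Kepler's third law: T = 2π√(r³/μ) = 2π√((7.598×10⁷)³ / 1.267×10¹⁷).
r³/μ = 3.462×10⁶ s², so T = 2π × 1.861×10³ = 1.169×10⁴ s.
Converting: 1.169×10⁴ s ÷ 60.00 = 194.8 minutes.

T ≈ 195 minutes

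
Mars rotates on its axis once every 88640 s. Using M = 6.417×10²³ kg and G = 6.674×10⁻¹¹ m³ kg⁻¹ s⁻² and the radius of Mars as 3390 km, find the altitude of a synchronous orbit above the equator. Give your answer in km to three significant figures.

μ = GM = 6.674×10⁻¹¹ × 6.417×10²³ = 4.283×10¹³ m³/s².
A synchronous orbit has period T, so by Kepler's third law a = (μT²/4π²)^(1/3).
μT²/4π² = 4.283×10¹³ × (8.864×10⁴)² / 39.48 = 8.524×10²¹ m³.
a = 2.043×10⁷ m = 20427 km.
Altitude h = a − R = 20427 − 3390 = 17037 km.

h_sync ≈ 17000 km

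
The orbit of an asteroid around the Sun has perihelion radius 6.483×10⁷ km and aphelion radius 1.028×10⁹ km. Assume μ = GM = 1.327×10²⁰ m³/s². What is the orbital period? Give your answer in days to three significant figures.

T ≈ 2550 days

Semi-major axis a = (r_p + r_a)/2 = (6.4830×10⁷ + 1.0280×10⁹)/2 = 5.4642×10⁸ km = 5.464×10¹¹ m.
By Kepler's third law T = 2π√(a³/μ) = 2π × 3.506×10⁷ = 2.203×10⁸ s.
= 2550 days.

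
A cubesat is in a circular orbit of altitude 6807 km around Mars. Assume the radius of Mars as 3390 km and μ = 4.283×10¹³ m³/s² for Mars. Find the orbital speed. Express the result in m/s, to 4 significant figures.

r = 3390 + 6807 = 10197 km = 1.0197×10⁷ m.
For a circular orbit v = √(μ/r) = √(4.283×10¹³ / 1.020×10⁷) = √(4.200×10⁶) = 2049 m/s.

v ≈ 2049 m/s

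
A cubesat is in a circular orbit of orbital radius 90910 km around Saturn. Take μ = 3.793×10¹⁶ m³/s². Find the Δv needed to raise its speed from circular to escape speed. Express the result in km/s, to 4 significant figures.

r = 90910 km = 9.091×10⁷ m.
Circular speed v_c = √(μ/r) = 20430 m/s.
Escape speed v_esc = √(2μ/r) = √2 × v_c = 28890 m/s.
Δv = v_esc − v_c = 8461 m/s = 8.461 km/s.

Δv ≈ 8.461 km/s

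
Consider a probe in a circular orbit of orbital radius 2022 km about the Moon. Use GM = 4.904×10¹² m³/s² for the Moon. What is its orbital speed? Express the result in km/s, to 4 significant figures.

v ≈ 1.557 km/s

r = 2022 km = 2.022×10⁶ m.
For a circular orbit v = √(μ/r) = √(4.904×10¹² / 2.022×10⁶) = √(2.425×10⁶) = 1557 m/s.
That is 1.557 km/s.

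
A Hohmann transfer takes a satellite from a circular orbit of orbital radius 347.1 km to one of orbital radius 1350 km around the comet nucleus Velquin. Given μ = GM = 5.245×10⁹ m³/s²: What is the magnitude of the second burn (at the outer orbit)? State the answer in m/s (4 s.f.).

Δv ≈ 22.47 m/s

r₁ = 347.1 km = 3.471×10⁵ m.
r₂ = 1350 km = 1.350×10⁶ m.
Transfer ellipse a_t = (r₁ + r₂)/2 = 8.486×10⁵ m.
At r₁: circular v_c1 = √(μ/r₁) = 122.9 m/s; transfer-periapsis v_p = √[μ(2/r₁ − 1/a_t)] = 155.1 m/s.
At r₂: circular v_c2 = √(μ/r₂) = 62.33 m/s; transfer-apoapsis v_a = √[μ(2/r₂ − 1/a_t)] = 39.87 m/s.
Δv₂ = v_c2 − v_a = 22.47 m/s.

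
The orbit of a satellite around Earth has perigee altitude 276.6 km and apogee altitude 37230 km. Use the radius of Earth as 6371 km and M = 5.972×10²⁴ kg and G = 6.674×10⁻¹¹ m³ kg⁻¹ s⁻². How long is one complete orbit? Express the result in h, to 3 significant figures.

μ = GM = 6.674×10⁻¹¹ × 5.972×10²⁴ = 3.986×10¹⁴ m³/s².
r_p = 6371 + 276.6 = 6647.6 km = 6.6476×10⁶ m.
r_a = 6371 + 37230 = 43601 km = 4.3601×10⁷ m.
Semi-major axis a = (r_p + r_a)/2 = (6647.6 + 43601)/2 = 25124 km = 2.512×10⁷ m.
By Kepler's third law T = 2π√(a³/μ) = 2π × 6.308×10³ = 3.963×10⁴ s.
= 11.01 h.

T ≈ 11.0 h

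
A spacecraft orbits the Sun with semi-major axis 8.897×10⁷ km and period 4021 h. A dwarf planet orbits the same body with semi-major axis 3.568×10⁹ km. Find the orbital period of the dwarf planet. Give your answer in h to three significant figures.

Kepler's third law: T² ∝ a³, so T₂ = T₁ (a₂/a₁)^(3/2).
a₂/a₁ = 40.10, (a₂/a₁)^(3/2) = 254.0.
T₂ = 4021 × 254.0 = 1.021×10⁶ h.

T₂ ≈ 1.02×10⁶ h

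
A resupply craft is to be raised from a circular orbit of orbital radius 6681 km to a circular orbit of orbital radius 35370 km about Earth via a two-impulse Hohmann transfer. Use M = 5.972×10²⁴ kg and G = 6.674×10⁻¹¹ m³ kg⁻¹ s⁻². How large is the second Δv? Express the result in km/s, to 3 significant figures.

μ = GM = 6.674×10⁻¹¹ × 5.972×10²⁴ = 3.986×10¹⁴ m³/s².
r₁ = 6681 km = 6.681×10⁶ m.
r₂ = 35370 km = 3.537×10⁷ m.
Transfer ellipse a_t = (r₁ + r₂)/2 = 2.103×10⁷ m.
At r₁: circular v_c1 = √(μ/r₁) = 7724 m/s; transfer-perigee v_p = √[μ(2/r₁ − 1/a_t)] = 10020 m/s.
At r₂: circular v_c2 = √(μ/r₂) = 3357 m/s; transfer-apogee v_a = √[μ(2/r₂ − 1/a_t)] = 1892 m/s.
Δv₂ = v_c2 − v_a = 1465 m/s.
= 1.465 km/s.

Δv ≈ 1.46 km/s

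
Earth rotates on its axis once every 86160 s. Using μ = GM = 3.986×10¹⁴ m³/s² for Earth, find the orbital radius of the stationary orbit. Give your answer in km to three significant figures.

r_sync ≈ 42200 km

A synchronous orbit has period T, so by Kepler's third law a = (μT²/4π²)^(1/3).
μT²/4π² = 3.986×10¹⁴ × (8.616×10⁴)² / 39.48 = 7.495×10²² m³.
a = 4.216×10⁷ m = 42163 km.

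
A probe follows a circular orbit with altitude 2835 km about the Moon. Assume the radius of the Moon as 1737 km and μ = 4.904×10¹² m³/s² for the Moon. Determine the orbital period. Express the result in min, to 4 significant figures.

r = 1737 + 2835 = 4572.0 km = 4.5720×10⁶ m.
Kepler's third law: T = 2π√(r³/μ) = 2π√((4.572×10⁶)³ / 4.904×10¹²).
r³/μ = 1.949×10⁷ s², so T = 2π × 4.415×10³ = 2.774×10⁴ s.
Converting: 2.774×10⁴ s ÷ 60.00 = 462.3 min.

T ≈ 462.3 min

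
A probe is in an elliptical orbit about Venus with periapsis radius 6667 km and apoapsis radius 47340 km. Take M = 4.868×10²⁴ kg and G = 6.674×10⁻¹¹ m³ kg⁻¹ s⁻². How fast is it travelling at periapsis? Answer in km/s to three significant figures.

μ = GM = 6.674×10⁻¹¹ × 4.868×10²⁴ = 3.249×10¹⁴ m³/s².
Semi-major axis a = (r_p + r_a)/2 = 27004 km = 2.700×10⁷ m.
Vis-viva: v² = μ(2/r − 1/a) = 3.249×10¹⁴ × (3.000×10⁻⁷ − 3.703×10⁻⁸) = 8.543×10⁷ m²/s².
v = 9243 m/s = 9.243 km/s.

v ≈ 9.24 km/s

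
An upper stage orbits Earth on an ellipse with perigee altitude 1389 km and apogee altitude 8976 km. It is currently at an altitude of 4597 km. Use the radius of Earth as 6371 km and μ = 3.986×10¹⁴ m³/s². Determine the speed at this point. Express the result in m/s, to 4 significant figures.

v ≈ 6179 m/s

r_p = 6371 + 1389 = 7760.0 km = 7.7600×10⁶ m.
r_a = 6371 + 8976 = 15347 km = 1.5347×10⁷ m.
r = 6371 + 4597 = 10968 km = 1.097×10⁷ m.
Semi-major axis a = (r_p + r_a)/2 = 11554 km = 1.155×10⁷ m.
Vis-viva: v² = μ(2/r − 1/a) = 3.986×10¹⁴ × (1.823×10⁻⁷ − 8.655×10⁻⁸) = 3.818×10⁷ m²/s².
v = 6179 m/s.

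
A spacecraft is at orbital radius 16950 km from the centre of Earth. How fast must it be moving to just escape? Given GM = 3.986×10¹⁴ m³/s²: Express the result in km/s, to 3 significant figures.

r = 16950 km = 1.695×10⁷ m.
Escape speed v_esc = √(2μ/r) = √(2 × 3.986×10¹⁴ / 1.695×10⁷) = √(4.703×10⁷) = 6858 m/s.
= 6.858 km/s.

v_esc ≈ 6.86 km/s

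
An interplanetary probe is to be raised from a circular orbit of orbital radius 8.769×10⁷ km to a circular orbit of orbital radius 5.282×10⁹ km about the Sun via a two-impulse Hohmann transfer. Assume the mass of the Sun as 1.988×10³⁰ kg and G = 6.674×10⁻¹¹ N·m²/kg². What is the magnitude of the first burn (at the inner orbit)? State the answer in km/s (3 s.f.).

μ = GM = 6.674×10⁻¹¹ × 1.988×10³⁰ = 1.327×10²⁰ m³/s².
r₁ = 8.769×10⁷ km = 8.769×10¹⁰ m.
r₂ = 5.282×10⁹ km = 5.282×10¹² m.
Transfer ellipse a_t = (r₁ + r₂)/2 = 2.685×10¹² m.
At r₁: circular v_c1 = √(μ/r₁) = 38900 m/s; transfer-perihelion v_p = √[μ(2/r₁ − 1/a_t)] = 54560 m/s.
Δv₁ = v_p − v_c1 = 15660 m/s.
= 15.66 km/s.

Δv ≈ 15.7 km/s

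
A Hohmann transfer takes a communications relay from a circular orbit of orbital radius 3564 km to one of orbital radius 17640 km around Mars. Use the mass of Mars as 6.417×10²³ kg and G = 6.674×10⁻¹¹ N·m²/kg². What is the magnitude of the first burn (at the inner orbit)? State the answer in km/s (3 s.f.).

Δv ≈ 1.00 km/s

μ = GM = 6.674×10⁻¹¹ × 6.417×10²³ = 4.283×10¹³ m³/s².
r₁ = 3564 km = 3.564×10⁶ m.
r₂ = 17640 km = 1.764×10⁷ m.
Transfer ellipse a_t = (r₁ + r₂)/2 = 1.060×10⁷ m.
At r₁: circular v_c1 = √(μ/r₁) = 3466 m/s; transfer-periapsis v_p = √[μ(2/r₁ − 1/a_t)] = 4471 m/s.
Δv₁ = v_p − v_c1 = 1005 m/s.
= 1.005 km/s.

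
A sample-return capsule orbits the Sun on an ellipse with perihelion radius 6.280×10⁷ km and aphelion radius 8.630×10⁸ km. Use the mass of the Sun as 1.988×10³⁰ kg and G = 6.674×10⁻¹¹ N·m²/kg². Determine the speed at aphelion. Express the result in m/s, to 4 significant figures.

v ≈ 4567 m/s

μ = GM = 6.674×10⁻¹¹ × 1.988×10³⁰ = 1.327×10²⁰ m³/s².
Semi-major axis a = (r_p + r_a)/2 = 4.6290×10⁸ km = 4.629×10¹¹ m.
Vis-viva: v² = μ(2/r − 1/a) = 1.327×10²⁰ × (2.317×10⁻¹² − 2.160×10⁻¹²) = 2.086×10⁷ m²/s².
v = 4567 m/s.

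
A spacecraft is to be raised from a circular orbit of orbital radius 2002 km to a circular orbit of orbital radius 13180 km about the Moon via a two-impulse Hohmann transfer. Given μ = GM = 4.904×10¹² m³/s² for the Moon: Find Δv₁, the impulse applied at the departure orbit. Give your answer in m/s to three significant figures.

Δv ≈ 497 m/s

r₁ = 2002 km = 2.002×10⁶ m.
r₂ = 13180 km = 1.318×10⁷ m.
Transfer ellipse a_t = (r₁ + r₂)/2 = 7.591×10⁶ m.
At r₁: circular v_c1 = √(μ/r₁) = 1565 m/s; transfer-perilune v_p = √[μ(2/r₁ − 1/a_t)] = 2062 m/s.
Δv₁ = v_p − v_c1 = 497.2 m/s.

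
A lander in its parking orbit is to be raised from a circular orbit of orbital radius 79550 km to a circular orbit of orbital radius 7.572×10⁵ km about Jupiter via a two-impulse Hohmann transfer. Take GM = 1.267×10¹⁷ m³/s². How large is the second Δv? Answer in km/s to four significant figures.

Δv ≈ 7.295 km/s

r₁ = 79550 km = 7.955×10⁷ m.
r₂ = 7.572×10⁵ km = 7.572×10⁸ m.
Transfer ellipse a_t = (r₁ + r₂)/2 = 4.184×10⁸ m.
At r₁: circular v_c1 = √(μ/r₁) = 39910 m/s; transfer-perijove v_p = √[μ(2/r₁ − 1/a_t)] = 53690 m/s.
At r₂: circular v_c2 = √(μ/r₂) = 12940 m/s; transfer-apojove v_a = √[μ(2/r₂ − 1/a_t)] = 5641 m/s.
Δv₂ = v_c2 − v_a = 7295 m/s.
= 7.295 km/s.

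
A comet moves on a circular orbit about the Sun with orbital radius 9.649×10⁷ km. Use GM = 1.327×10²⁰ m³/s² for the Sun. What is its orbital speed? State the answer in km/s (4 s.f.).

r = 9.649×10⁷ km = 9.649×10¹⁰ m.
For a circular orbit v = √(μ/r) = √(1.327×10²⁰ / 9.649×10¹⁰) = √(1.375×10⁹) = 37080 m/s.
That is 37.08 km/s.

v ≈ 37.08 km/s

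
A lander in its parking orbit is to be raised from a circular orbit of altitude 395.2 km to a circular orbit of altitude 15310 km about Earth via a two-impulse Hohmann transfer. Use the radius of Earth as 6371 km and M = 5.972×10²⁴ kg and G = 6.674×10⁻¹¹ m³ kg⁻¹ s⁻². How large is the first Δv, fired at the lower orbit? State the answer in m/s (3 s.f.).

Δv ≈ 1800 m/s

μ = GM = 6.674×10⁻¹¹ × 5.972×10²⁴ = 3.986×10¹⁴ m³/s².
r₁ = 6371 + 395.2 = 6766.2 km = 6.7662×10⁶ m.
r₂ = 6371 + 15310 = 21681 km = 2.1681×10⁷ m.
Transfer ellipse a_t = (r₁ + r₂)/2 = 1.422×10⁷ m.
At r₁: circular v_c1 = √(μ/r₁) = 7675 m/s; transfer-perigee v_p = √[μ(2/r₁ − 1/a_t)] = 9476 m/s.
Δv₁ = v_p − v_c1 = 1801 m/s.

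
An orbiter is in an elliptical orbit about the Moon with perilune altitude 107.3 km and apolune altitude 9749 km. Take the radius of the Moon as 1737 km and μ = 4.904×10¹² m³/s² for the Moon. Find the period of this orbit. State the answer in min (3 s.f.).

T ≈ 814 min

r_p = 1737 + 107.3 = 1844.3 km = 1.8443×10⁶ m.
r_a = 1737 + 9749 = 11486 km = 1.1486×10⁷ m.
Semi-major axis a = (r_p + r_a)/2 = (1844.3 + 11486)/2 = 6665.1 km = 6.665×10⁶ m.
By Kepler's third law T = 2π√(a³/μ) = 2π × 7.770×10³ = 4.882×10⁴ s.
= 813.7 min.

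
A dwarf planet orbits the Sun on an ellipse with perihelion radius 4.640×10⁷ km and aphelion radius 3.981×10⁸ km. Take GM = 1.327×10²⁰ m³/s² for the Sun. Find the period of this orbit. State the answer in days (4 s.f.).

Semi-major axis a = (r_p + r_a)/2 = (4.6400×10⁷ + 3.9810×10⁸)/2 = 2.2225×10⁸ km = 2.222×10¹¹ m.
By Kepler's third law T = 2π√(a³/μ) = 2π × 9.096×10⁶ = 5.715×10⁷ s.
= 661.4 days.

T ≈ 661.4 days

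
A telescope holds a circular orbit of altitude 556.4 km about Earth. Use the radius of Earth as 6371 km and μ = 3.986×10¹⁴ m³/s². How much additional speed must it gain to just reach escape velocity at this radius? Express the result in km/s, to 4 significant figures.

r = 6371 + 556.4 = 6927.4 km = 6.9274×10⁶ m.
Circular speed v_c = √(μ/r) = 7585 m/s.
Escape speed v_esc = √(2μ/r) = √2 × v_c = 10730 m/s.
Δv = v_esc − v_c = 3142 m/s = 3.142 km/s.

Δv ≈ 3.142 km/s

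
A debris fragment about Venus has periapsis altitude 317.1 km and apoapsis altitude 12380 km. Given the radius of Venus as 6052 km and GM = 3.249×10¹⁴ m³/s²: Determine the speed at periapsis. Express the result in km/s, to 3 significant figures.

v ≈ 8.71 km/s

r_p = 6052 + 317.1 = 6369.1 km = 6.3691×10⁶ m.
r_a = 6052 + 12380 = 18432 km = 1.8432×10⁷ m.
Semi-major axis a = (r_p + r_a)/2 = 12401 km = 1.240×10⁷ m.
Vis-viva: v² = μ(2/r − 1/a) = 3.249×10¹⁴ × (3.140×10⁻⁷ − 8.064×10⁻⁸) = 7.582×10⁷ m²/s².
v = 8708 m/s = 8.708 km/s.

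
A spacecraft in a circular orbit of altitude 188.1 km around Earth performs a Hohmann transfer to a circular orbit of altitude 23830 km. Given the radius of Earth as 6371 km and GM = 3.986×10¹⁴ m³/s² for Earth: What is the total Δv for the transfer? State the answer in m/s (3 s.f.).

r₁ = 6371 + 188.1 = 6559.1 km = 6.5591×10⁶ m.
r₂ = 6371 + 23830 = 30201 km = 3.0201×10⁷ m.
Transfer ellipse a_t = (r₁ + r₂)/2 = 1.838×10⁷ m.
At r₁: circular v_c1 = √(μ/r₁) = 7796 m/s; transfer-perigee v_p = √[μ(2/r₁ − 1/a_t)] = 9993 m/s.
Δv₁ = v_p − v_c1 = 2197 m/s.
At r₂: circular v_c2 = √(μ/r₂) = 3633 m/s; transfer-apogee v_a = √[μ(2/r₂ − 1/a_t)] = 2170 m/s.
Δv₂ = v_c2 − v_a = 1463 m/s.
Total Δv = Δv₁ + Δv₂ = 3660 m/s.

Δv_total ≈ 3660 m/s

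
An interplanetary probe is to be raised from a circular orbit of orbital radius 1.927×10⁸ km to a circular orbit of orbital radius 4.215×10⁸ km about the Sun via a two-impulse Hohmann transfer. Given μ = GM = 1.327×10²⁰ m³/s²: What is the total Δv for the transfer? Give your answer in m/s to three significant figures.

r₁ = 1.927×10⁸ km = 1.927×10¹¹ m.
r₂ = 4.215×10⁸ km = 4.215×10¹¹ m.
Transfer ellipse a_t = (r₁ + r₂)/2 = 3.071×10¹¹ m.
At r₁: circular v_c1 = √(μ/r₁) = 26240 m/s; transfer-perihelion v_p = √[μ(2/r₁ − 1/a_t)] = 30740 m/s.
Δv₁ = v_p − v_c1 = 4502 m/s.
At r₂: circular v_c2 = √(μ/r₂) = 17740 m/s; transfer-aphelion v_a = √[μ(2/r₂ − 1/a_t)] = 14060 m/s.
Δv₂ = v_c2 − v_a = 3688 m/s.
Total Δv = Δv₁ + Δv₂ = 8190 m/s.

Δv_total ≈ 8190 m/s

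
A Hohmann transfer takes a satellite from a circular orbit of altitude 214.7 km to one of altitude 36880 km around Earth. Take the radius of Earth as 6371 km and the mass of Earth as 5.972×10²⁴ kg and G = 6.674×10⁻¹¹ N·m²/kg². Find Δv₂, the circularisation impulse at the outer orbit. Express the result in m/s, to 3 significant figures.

Δv ≈ 1480 m/s

μ = GM = 6.674×10⁻¹¹ × 5.972×10²⁴ = 3.986×10¹⁴ m³/s².
r₁ = 6371 + 214.7 = 6585.7 km = 6.5857×10⁶ m.
r₂ = 6371 + 36880 = 43251 km = 4.3251×10⁷ m.
Transfer ellipse a_t = (r₁ + r₂)/2 = 2.492×10⁷ m.
At r₁: circular v_c1 = √(μ/r₁) = 7780 m/s; transfer-perigee v_p = √[μ(2/r₁ − 1/a_t)] = 10250 m/s.
At r₂: circular v_c2 = √(μ/r₂) = 3036 m/s; transfer-apogee v_a = √[μ(2/r₂ − 1/a_t)] = 1561 m/s.
Δv₂ = v_c2 − v_a = 1475 m/s.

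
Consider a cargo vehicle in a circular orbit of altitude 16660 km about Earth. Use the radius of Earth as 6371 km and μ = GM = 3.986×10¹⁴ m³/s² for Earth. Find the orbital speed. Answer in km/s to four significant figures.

r = 6371 + 16660 = 23031 km = 2.3031×10⁷ m.
For a circular orbit v = √(μ/r) = √(3.986×10¹⁴ / 2.303×10⁷) = √(1.731×10⁷) = 4160 m/s.
That is 4.160 km/s.

v ≈ 4.160 km/s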